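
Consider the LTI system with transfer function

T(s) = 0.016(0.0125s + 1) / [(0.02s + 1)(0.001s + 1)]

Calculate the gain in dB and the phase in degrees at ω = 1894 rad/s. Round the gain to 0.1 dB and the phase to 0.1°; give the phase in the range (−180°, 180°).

At ω = 1894 rad/s:
zero (1 + j1894·0.0125) = 1 + j23.675 → |·| ≈ 23.696, ∠ ≈ 87.58°
pole (1 + j1894·0.02) = 1 + j37.88 → |·| ≈ 37.893, ∠ ≈ 88.49°
pole (1 + j1894·0.001) = 1 + j1.894 → |·| ≈ 2.1418, ∠ ≈ 62.17°
|T| = 0.016 · 23.696 / (37.893 · 2.1418) ≈ 0.0046715
Gain = 20 log₁₀(0.0046715) ≈ -46.61 dB
∠T = (87.58°) − (88.49° + 62.17°) = -63.08°

-46.6 dB, -63.1°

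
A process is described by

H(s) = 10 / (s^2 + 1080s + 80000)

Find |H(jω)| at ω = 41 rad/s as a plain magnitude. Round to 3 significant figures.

0.000111

Substitute s = j41:
Numerator: 10 = 10 + j0
Denominator: (j41)^2 + 1080(j41) + 80000 = 78319 + j44280
|N| = √(10² + 0²) ≈ 10, ∠N ≈ 0.00°
|D| = √(78319² + 44280²) ≈ 89970, ∠D ≈ 29.48°
|H| = 10 / 89970 ≈ 0.00011115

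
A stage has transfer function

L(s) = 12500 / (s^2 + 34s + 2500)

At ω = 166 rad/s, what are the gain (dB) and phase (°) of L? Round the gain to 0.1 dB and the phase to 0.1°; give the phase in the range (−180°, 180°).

-6.3 dB, -167.3°

At s = jω = j166:
quadratic: (j166)² + 34·j166 + 2500 = -25056 + j5644 → |·| ≈ 25684, ∠ ≈ 167.31°
|L| = 12500 / 25684 ≈ 0.48668
Gain = 20 log₁₀(0.48668) ≈ -6.26 dB
∠L = 0.00° − 167.31° = -167.31°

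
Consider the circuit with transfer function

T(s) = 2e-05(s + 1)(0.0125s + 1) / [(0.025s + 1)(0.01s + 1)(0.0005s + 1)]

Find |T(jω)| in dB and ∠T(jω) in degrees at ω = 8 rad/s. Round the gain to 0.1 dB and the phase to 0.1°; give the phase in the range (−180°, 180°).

At ω = 8 rad/s:
zero (1 + j8·1) = 1 + j8 → |·| ≈ 8.0623, ∠ ≈ 82.87°
zero (1 + j8·0.0125) = 1 + j0.1 → |·| ≈ 1.005, ∠ ≈ 5.71°
pole (1 + j8·0.025) = 1 + j0.2 → |·| ≈ 1.0198, ∠ ≈ 11.31°
pole (1 + j8·0.01) = 1 + j0.08 → |·| ≈ 1.0032, ∠ ≈ 4.57°
pole (1 + j8·0.0005) = 1 + j0.004 → |·| ≈ 1, ∠ ≈ 0.23°
|T| = 2e-05 · 8.0623 · 1.005 / (1.0198 · 1.0032 · 1) ≈ 0.0001584
Gain = 20 log₁₀(0.0001584) ≈ -76.00 dB
∠T = (82.87° + 5.71°) − (11.31° + 4.57° + 0.23°) = 72.47°

-76.0 dB, 72.5°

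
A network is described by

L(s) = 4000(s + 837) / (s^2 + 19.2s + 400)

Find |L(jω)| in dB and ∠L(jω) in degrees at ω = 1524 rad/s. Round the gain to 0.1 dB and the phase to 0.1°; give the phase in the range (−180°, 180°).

9.5 dB, -118.1°

At s = jω = j1524:
zero (s+837): 837 + j1524 → |·| = √(837²+1524²) = √3023145 ≈ 1738.7, ∠ = arctan(1524/837) ≈ 61.22°
quadratic: (j1524)² + 19.2·j1524 + 400 = -2322176 + j29260.8 → |·| ≈ 2.3224e+06, ∠ ≈ 179.28°
|L| = 4000 · 1738.7 / 2.3224e+06 ≈ 2.9947
Gain = 20 log₁₀(2.9947) ≈ 9.53 dB
∠L = 61.22° − 179.28° = -118.06°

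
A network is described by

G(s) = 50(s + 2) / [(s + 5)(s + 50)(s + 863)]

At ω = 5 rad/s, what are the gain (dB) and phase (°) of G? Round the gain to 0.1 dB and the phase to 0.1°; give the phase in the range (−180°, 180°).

-61.1 dB, 17.2°

At s = jω = j5:
zero (s+2): 2 + j5 → |·| = √(2²+5²) = √29 ≈ 5.3852, ∠ = arctan(5/2) ≈ 68.20°
pole (s+5): 5 + j5 → |·| = √(5²+5²) = √50 ≈ 7.0711, ∠ = arctan(5/5) ≈ 45.00°
pole (s+50): 50 + j5 → |·| = √(50²+5²) = √2525 ≈ 50.249, ∠ = arctan(5/50) ≈ 5.71°
pole (s+863): 863 + j5 → |·| = √(863²+5²) = √744794 ≈ 863.01, ∠ = arctan(5/863) ≈ 0.33°
|G| = 50 · 5.3852 / 3.0664e+05 ≈ 0.0008781
Gain = 20 log₁₀(0.0008781) ≈ -61.13 dB
∠G = 68.20° − 51.04° = 17.16°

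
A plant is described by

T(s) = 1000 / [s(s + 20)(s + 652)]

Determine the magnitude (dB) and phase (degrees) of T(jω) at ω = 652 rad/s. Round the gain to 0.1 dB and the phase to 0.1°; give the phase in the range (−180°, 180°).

-111.9 dB, 136.8°

At s = jω = j652:
pole (s+20): 20 + j652 → |·| = √(20²+652²) = √425504 ≈ 652.31, ∠ = arctan(652/20) ≈ 88.24°
pole (s+652): 652 + j652 → |·| = √(652²+652²) = √850208 ≈ 922.07, ∠ = arctan(652/652) ≈ 45.00°
pole at origin: |s| = 652, ∠ = 90.00° (in denominator)
|T| = 1000 / 3.9216e+08 ≈ 2.55e-06
Gain = 20 log₁₀(2.55e-06) ≈ -111.87 dB
∠T = 0.00° − 223.24° = -223.24° ≡ 136.76° (principal value)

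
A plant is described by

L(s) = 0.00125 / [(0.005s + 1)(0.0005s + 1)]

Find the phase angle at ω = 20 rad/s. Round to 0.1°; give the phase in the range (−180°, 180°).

At ω = 20 rad/s:
pole (1 + j20·0.005) = 1 + j0.1 → |·| ≈ 1.005, ∠ ≈ 5.71°
pole (1 + j20·0.0005) = 1 + j0.01 → |·| ≈ 1, ∠ ≈ 0.57°
∠L = (0°) − (5.71° + 0.57°) = -6.28°

-6.3°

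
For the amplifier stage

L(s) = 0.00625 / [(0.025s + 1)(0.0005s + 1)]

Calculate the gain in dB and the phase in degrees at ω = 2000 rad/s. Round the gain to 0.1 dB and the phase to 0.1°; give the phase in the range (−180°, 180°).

At ω = 2000 rad/s:
pole (1 + j2000·0.025) = 1 + j50 → |·| ≈ 50.01, ∠ ≈ 88.85°
pole (1 + j2000·0.0005) = 1 + j1 → |·| ≈ 1.4142, ∠ ≈ 45.00°
|L| = 0.00625 · 1 / (50.01 · 1.4142) ≈ 8.8372e-05
Gain = 20 log₁₀(8.8372e-05) ≈ -81.07 dB
∠L = (0°) − (88.85° + 45.00°) = -133.85°

-81.1 dB, -133.9°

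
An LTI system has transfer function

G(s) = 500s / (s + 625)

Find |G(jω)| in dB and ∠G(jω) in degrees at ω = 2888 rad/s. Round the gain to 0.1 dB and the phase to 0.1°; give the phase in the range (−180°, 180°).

53.8 dB, 12.2°

At s = jω = j2888:
zero at origin: s = j2888 → |·| = 2888, ∠ = 90.00°
pole (s+625): 625 + j2888 → |·| = √(625²+2888²) = √8731169 ≈ 2954.9, ∠ = arctan(2888/625) ≈ 77.79°
|G| = 500 · 2888 / 2954.9 ≈ 488.68
Gain = 20 log₁₀(488.68) ≈ 53.78 dB
∠G = 90.00° − 77.79° = 12.21°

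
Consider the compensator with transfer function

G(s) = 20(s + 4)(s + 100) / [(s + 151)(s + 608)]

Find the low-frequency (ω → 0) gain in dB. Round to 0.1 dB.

G(0) = 20·4·100 / (151·608) ≈ 0.087138
20 log₁₀(0.087138) ≈ -21.20 dB

-21.2 dB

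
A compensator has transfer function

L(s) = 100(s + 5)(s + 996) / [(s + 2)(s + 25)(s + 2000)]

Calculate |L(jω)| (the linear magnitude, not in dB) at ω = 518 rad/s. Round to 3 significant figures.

At s = jω = j518:
zero (s+5): 5 + j518 → |·| = √(5²+518²) = √268349 ≈ 518.02, ∠ = arctan(518/5) ≈ 89.45°
zero (s+996): 996 + j518 → |·| = √(996²+518²) = √1260340 ≈ 1122.6, ∠ = arctan(518/996) ≈ 27.48°
pole (s+2): 2 + j518 → |·| = √(2²+518²) = √268328 ≈ 518, ∠ = arctan(518/2) ≈ 89.78°
pole (s+25): 25 + j518 → |·| = √(25²+518²) = √268949 ≈ 518.6, ∠ = arctan(518/25) ≈ 87.24°
pole (s+2000): 2000 + j518 → |·| = √(2000²+518²) = √4268324 ≈ 2066, ∠ = arctan(518/2000) ≈ 14.52°
|L| = 100 · 5.8153e+05 / 5.55e+08 ≈ 0.10478

0.105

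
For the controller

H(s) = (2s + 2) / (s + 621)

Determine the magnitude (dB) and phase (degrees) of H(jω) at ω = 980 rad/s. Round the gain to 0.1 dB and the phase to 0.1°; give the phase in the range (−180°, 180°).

4.6 dB, 32.3°

Substitute s = j980:
Numerator: 2(j980) + 2 = 2 + j1960
Denominator: (j980) + 621 = 621 + j980
|N| = √(2² + 1960²) ≈ 1960, ∠N ≈ 89.94°
|D| = √(621² + 980²) ≈ 1160.2, ∠D ≈ 57.64°
|H| = 1960 / 1160.2 ≈ 1.6894
Gain = 20 log₁₀(1.6894) ≈ 4.55 dB
∠H = 89.94° − 57.64° = 32.30°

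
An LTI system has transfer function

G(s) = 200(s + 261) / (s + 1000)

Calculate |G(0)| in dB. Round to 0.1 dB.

G(0) = 200·261 / (1000) = 52.2
20 log₁₀(52.2) ≈ 34.35 dB

34.4 dB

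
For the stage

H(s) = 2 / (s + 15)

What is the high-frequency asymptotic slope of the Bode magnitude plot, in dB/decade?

-20 dB/decade

Each pole contributes −20 dB/decade at high frequency; each zero contributes +20 dB/decade.
Net: 0 zero(s) − 1 pole(s) → -20 dB/decade.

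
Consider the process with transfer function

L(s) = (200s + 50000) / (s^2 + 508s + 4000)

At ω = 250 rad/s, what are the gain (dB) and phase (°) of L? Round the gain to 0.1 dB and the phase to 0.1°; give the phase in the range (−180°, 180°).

-5.9 dB, -69.7°

Substitute s = j250:
Numerator: 200(j250) + 50000 = 50000 + j50000
Denominator: (j250)^2 + 508(j250) + 4000 = -58500 + j127000
|N| = √(50000² + 50000²) ≈ 70711, ∠N ≈ 45.00°
|D| = √(58500² + 127000²) ≈ 1.3983e+05, ∠D ≈ 114.73°
|L| = 70711 / 1.3983e+05 ≈ 0.50569
Gain = 20 log₁₀(0.50569) ≈ -5.92 dB
∠L = 45.00° − 114.73° = -69.73°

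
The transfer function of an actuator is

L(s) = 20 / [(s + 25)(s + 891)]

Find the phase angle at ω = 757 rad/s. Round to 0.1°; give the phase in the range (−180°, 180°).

-128.5°

At s = jω = j757:
pole (s+25): 25 + j757 → |·| = √(25²+757²) = √573674 ≈ 757.41, ∠ = arctan(757/25) ≈ 88.11°
pole (s+891): 891 + j757 → |·| = √(891²+757²) = √1366930 ≈ 1169.2, ∠ = arctan(757/891) ≈ 40.35°
∠L = 0.00° − 128.46° = -128.46°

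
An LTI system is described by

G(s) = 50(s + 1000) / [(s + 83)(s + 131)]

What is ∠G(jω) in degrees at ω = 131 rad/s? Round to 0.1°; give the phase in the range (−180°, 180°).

At s = jω = j131:
zero (s+1000): 1000 + j131 → |·| = √(1000²+131²) = √1017161 ≈ 1008.5, ∠ = arctan(131/1000) ≈ 7.46°
pole (s+83): 83 + j131 → |·| = √(83²+131²) = √24050 ≈ 155.08, ∠ = arctan(131/83) ≈ 57.64°
pole (s+131): 131 + j131 → |·| = √(131²+131²) = √34322 ≈ 185.26, ∠ = arctan(131/131) ≈ 45.00°
∠G = 7.46° − 102.64° = -95.18°

-95.2°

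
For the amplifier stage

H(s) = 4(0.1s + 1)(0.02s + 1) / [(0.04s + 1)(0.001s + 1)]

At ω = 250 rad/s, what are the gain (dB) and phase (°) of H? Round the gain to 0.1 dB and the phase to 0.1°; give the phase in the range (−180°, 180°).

33.9 dB, 68.1°

At ω = 250 rad/s:
zero (1 + j250·0.1) = 1 + j25 → |·| ≈ 25.02, ∠ ≈ 87.71°
zero (1 + j250·0.02) = 1 + j5 → |·| ≈ 5.099, ∠ ≈ 78.69°
pole (1 + j250·0.04) = 1 + j10 → |·| ≈ 10.05, ∠ ≈ 84.29°
pole (1 + j250·0.001) = 1 + j0.25 → |·| ≈ 1.0308, ∠ ≈ 14.04°
|H| = 4 · 25.02 · 5.099 / (10.05 · 1.0308) ≈ 49.26
Gain = 20 log₁₀(49.26) ≈ 33.85 dB
∠H = (87.71° + 78.69°) − (84.29° + 14.04°) = 68.07°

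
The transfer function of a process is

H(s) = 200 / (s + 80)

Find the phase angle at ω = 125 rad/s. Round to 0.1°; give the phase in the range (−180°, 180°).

-57.4°

At s = jω = j125:
pole (s+80): 80 + j125 → |·| = √(80²+125²) = √22025 ≈ 148.41, ∠ = arctan(125/80) ≈ 57.38°
∠H = 0.00° − 57.38° = -57.38°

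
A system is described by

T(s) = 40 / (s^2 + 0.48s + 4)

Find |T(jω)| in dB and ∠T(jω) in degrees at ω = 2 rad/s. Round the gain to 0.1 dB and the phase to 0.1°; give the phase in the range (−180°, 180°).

32.4 dB, -90.0°

At s = jω = j2:
quadratic: (j2)² + 0.48·j2 + 4 = 0 + j0.96 → |·| ≈ 0.96, ∠ ≈ 90.00°
|T| = 40 / 0.96 ≈ 41.667
Gain = 20 log₁₀(41.667) ≈ 32.40 dB
∠T = 0.00° − 90.00° = -90.00°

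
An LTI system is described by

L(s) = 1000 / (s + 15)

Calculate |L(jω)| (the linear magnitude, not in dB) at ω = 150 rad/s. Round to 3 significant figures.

6.63

At s = jω = j150:
pole (s+15): 15 + j150 → |·| = √(15²+150²) = √22725 ≈ 150.75, ∠ = arctan(150/15) ≈ 84.29°
|L| = 1000 / 150.75 ≈ 6.6335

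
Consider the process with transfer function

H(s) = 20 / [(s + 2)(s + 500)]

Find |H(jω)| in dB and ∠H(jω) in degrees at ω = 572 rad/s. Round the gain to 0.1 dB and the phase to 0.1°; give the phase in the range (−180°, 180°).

-86.7 dB, -138.6°

At s = jω = j572:
pole (s+2): 2 + j572 → |·| = √(2²+572²) = √327188 ≈ 572, ∠ = arctan(572/2) ≈ 89.80°
pole (s+500): 500 + j572 → |·| = √(500²+572²) = √577184 ≈ 759.73, ∠ = arctan(572/500) ≈ 48.84°
|H| = 20 / 4.3457e+05 ≈ 4.6023e-05
Gain = 20 log₁₀(4.6023e-05) ≈ -86.74 dB
∠H = 0.00° − 138.64° = -138.64°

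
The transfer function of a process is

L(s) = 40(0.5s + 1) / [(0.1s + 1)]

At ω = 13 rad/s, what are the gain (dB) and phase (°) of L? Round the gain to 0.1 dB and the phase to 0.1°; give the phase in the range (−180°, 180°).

44.1 dB, 28.8°

At ω = 13 rad/s:
zero (1 + j13·0.5) = 1 + j6.5 → |·| ≈ 6.5765, ∠ ≈ 81.25°
pole (1 + j13·0.1) = 1 + j1.3 → |·| ≈ 1.6401, ∠ ≈ 52.43°
|L| = 40 · 6.5765 / (1.6401) ≈ 160.39
Gain = 20 log₁₀(160.39) ≈ 44.10 dB
∠L = (81.25°) − (52.43°) = 28.82°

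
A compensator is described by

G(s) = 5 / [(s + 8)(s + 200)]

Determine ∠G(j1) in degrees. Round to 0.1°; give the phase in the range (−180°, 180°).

-7.4°

At s = jω = j1:
pole (s+8): 8 + j1 → |·| = √(8²+1²) = √65 ≈ 8.0623, ∠ = arctan(1/8) ≈ 7.13°
pole (s+200): 200 + j1 → |·| = √(200²+1²) = √40001 ≈ 200, ∠ = arctan(1/200) ≈ 0.29°
∠G = 0.00° − 7.42° = -7.42°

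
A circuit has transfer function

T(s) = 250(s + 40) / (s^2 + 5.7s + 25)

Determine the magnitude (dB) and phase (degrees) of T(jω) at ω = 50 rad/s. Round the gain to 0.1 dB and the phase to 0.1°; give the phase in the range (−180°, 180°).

16.2 dB, -122.1°

At s = jω = j50:
zero (s+40): 40 + j50 → |·| = √(40²+50²) = √4100 ≈ 64.031, ∠ = arctan(50/40) ≈ 51.34°
quadratic: (j50)² + 5.7·j50 + 25 = -2475 + j285 → |·| ≈ 2491.4, ∠ ≈ 173.43°
|T| = 250 · 64.031 / 2491.4 ≈ 6.4252
Gain = 20 log₁₀(6.4252) ≈ 16.16 dB
∠T = 51.34° − 173.43° = -122.09°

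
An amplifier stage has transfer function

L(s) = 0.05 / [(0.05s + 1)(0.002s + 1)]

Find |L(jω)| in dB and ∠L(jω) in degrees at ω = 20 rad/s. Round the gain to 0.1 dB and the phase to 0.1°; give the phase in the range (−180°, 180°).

At ω = 20 rad/s:
pole (1 + j20·0.05) = 1 + j1 → |·| ≈ 1.4142, ∠ ≈ 45.00°
pole (1 + j20·0.002) = 1 + j0.04 → |·| ≈ 1.0008, ∠ ≈ 2.29°
|L| = 0.05 · 1 / (1.4142 · 1.0008) ≈ 0.035327
Gain = 20 log₁₀(0.035327) ≈ -29.04 dB
∠L = (0°) − (45.00° + 2.29°) = -47.29°

-29.0 dB, -47.3°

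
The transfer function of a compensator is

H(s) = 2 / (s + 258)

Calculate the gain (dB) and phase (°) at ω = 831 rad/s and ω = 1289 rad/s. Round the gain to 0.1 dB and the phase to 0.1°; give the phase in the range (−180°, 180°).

ω = 831: -52.8 dB, -72.8°; ω = 1289: -56.4 dB, -78.7°

Substitute s = j831:
Numerator: 2 = 2 + j0
Denominator: (j831) + 258 = 258 + j831
|N| = √(2² + 0²) ≈ 2, ∠N ≈ 0.00°
|D| = √(258² + 831²) ≈ 870.13, ∠D ≈ 72.75°
|H| = 2 / 870.13 ≈ 0.0022985
Gain = 20 log₁₀(0.0022985) ≈ -52.77 dB
∠H = 0.00° − 72.75° = -72.75°

Substitute s = j1289:
Numerator: 2 = 2 + j0
Denominator: (j1289) + 258 = 258 + j1289
|N| = √(2² + 0²) ≈ 2, ∠N ≈ 0.00°
|D| = √(258² + 1289²) ≈ 1314.6, ∠D ≈ 78.68°
|H| = 2 / 1314.6 ≈ 0.0015214
Gain = 20 log₁₀(0.0015214) ≈ -56.36 dB
∠H = 0.00° − 78.68° = -78.68°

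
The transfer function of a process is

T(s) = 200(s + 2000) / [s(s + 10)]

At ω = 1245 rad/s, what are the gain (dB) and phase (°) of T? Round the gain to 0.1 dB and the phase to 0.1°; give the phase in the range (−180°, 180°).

At s = jω = j1245:
zero (s+2000): 2000 + j1245 → |·| = √(2000²+1245²) = √5550025 ≈ 2355.8, ∠ = arctan(1245/2000) ≈ 31.90°
pole (s+10): 10 + j1245 → |·| = √(10²+1245²) = √1550125 ≈ 1245, ∠ = arctan(1245/10) ≈ 89.54°
pole at origin: |s| = 1245, ∠ = 90.00° (in denominator)
|T| = 200 · 2355.8 / 1.55e+06 ≈ 0.30397
Gain = 20 log₁₀(0.30397) ≈ -10.34 dB
∠T = 31.90° − 179.54° = -147.64°

-10.3 dB, -147.6°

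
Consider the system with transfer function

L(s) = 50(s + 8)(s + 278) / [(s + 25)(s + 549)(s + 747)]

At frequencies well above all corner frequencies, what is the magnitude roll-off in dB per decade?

-20 dB/decade

Each pole contributes −20 dB/decade at high frequency; each zero contributes +20 dB/decade.
Net: 2 zero(s) − 3 pole(s) → -20 dB/decade.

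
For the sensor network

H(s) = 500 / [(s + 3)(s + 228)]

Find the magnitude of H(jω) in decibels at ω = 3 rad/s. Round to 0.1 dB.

-5.7 dB

At s = jω = j3:
pole (s+3): 3 + j3 → |·| = √(3²+3²) = √18 ≈ 4.2426, ∠ = arctan(3/3) ≈ 45.00°
pole (s+228): 228 + j3 → |·| = √(228²+3²) = √51993 ≈ 228.02, ∠ = arctan(3/228) ≈ 0.75°
|H| = 500 / 967.4 ≈ 0.51685
Gain = 20 log₁₀(0.51685) ≈ -5.73 dB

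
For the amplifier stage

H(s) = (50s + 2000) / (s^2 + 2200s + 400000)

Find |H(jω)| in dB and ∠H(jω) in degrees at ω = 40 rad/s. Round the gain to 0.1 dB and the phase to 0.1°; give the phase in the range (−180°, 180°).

-43.2 dB, 32.5°

Substitute s = j40:
Numerator: 50(j40) + 2000 = 2000 + j2000
Denominator: (j40)^2 + 2200(j40) + 400000 = 398400 + j88000
|N| = √(2000² + 2000²) ≈ 2828.4, ∠N ≈ 45.00°
|D| = √(398400² + 88000²) ≈ 4.08e+05, ∠D ≈ 12.46°
|H| = 2828.4 / 4.08e+05 ≈ 0.0069324
Gain = 20 log₁₀(0.0069324) ≈ -43.18 dB
∠H = 45.00° − 12.46° = 32.54°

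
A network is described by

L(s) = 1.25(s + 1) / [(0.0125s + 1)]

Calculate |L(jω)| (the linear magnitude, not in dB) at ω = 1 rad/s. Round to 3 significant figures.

1.77

At ω = 1 rad/s:
zero (1 + j1·1) = 1 + j1 → |·| ≈ 1.4142, ∠ ≈ 45.00°
pole (1 + j1·0.0125) = 1 + j0.0125 → |·| ≈ 1.0001, ∠ ≈ 0.72°
|L| = 1.25 · 1.4142 / (1.0001) ≈ 1.7676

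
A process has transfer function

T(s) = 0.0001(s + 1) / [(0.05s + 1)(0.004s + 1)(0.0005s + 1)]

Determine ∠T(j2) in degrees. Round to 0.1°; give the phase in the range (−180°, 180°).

At ω = 2 rad/s:
zero (1 + j2·1) = 1 + j2 → |·| ≈ 2.2361, ∠ ≈ 63.43°
pole (1 + j2·0.05) = 1 + j0.1 → |·| ≈ 1.005, ∠ ≈ 5.71°
pole (1 + j2·0.004) = 1 + j0.008 → |·| ≈ 1, ∠ ≈ 0.46°
pole (1 + j2·0.0005) = 1 + j0.001 → |·| ≈ 1, ∠ ≈ 0.06°
∠T = (63.43°) − (5.71° + 0.46° + 0.06°) = 57.20°

57.2°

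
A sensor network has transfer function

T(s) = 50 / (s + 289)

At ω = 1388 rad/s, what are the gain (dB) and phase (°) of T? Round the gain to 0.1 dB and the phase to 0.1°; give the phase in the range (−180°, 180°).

Substitute s = j1388:
Numerator: 50 = 50 + j0
Denominator: (j1388) + 289 = 289 + j1388
|N| = √(50² + 0²) ≈ 50, ∠N ≈ 0.00°
|D| = √(289² + 1388²) ≈ 1417.8, ∠D ≈ 78.24°
|T| = 50 / 1417.8 ≈ 0.035266
Gain = 20 log₁₀(0.035266) ≈ -29.05 dB
∠T = 0.00° − 78.24° = -78.24°

-29.1 dB, -78.2°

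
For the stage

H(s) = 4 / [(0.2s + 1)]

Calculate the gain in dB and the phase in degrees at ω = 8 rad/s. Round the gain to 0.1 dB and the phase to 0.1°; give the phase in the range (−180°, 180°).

6.5 dB, -58.0°

At ω = 8 rad/s:
pole (1 + j8·0.2) = 1 + j1.6 → |·| ≈ 1.8868, ∠ ≈ 57.99°
|H| = 4 · 1 / (1.8868) ≈ 2.12
Gain = 20 log₁₀(2.12) ≈ 6.53 dB
∠H = (0°) − (57.99°) = -57.99°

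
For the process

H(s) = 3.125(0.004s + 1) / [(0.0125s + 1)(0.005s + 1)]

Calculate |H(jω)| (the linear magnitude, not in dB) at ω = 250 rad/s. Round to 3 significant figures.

At ω = 250 rad/s:
zero (1 + j250·0.004) = 1 + j1 → |·| ≈ 1.4142, ∠ ≈ 45.00°
pole (1 + j250·0.0125) = 1 + j3.125 → |·| ≈ 3.2811, ∠ ≈ 72.26°
pole (1 + j250·0.005) = 1 + j1.25 → |·| ≈ 1.6008, ∠ ≈ 51.34°
|H| = 3.125 · 1.4142 / (3.2811 · 1.6008) ≈ 0.8414

0.841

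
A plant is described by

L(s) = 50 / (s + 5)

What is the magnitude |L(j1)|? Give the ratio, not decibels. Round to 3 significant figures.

9.81

Substitute s = j1:
Numerator: 50 = 50 + j0
Denominator: (j1) + 5 = 5 + j1
|N| = √(50² + 0²) ≈ 50, ∠N ≈ 0.00°
|D| = √(5² + 1²) ≈ 5.099, ∠D ≈ 11.31°
|L| = 50 / 5.099 ≈ 9.8058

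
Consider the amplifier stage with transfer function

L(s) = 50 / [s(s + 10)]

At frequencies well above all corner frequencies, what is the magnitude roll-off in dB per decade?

-40 dB/decade

Each pole contributes −20 dB/decade at high frequency; each zero contributes +20 dB/decade.
Net: 0 zero(s) − 2 pole(s) → -40 dB/decade.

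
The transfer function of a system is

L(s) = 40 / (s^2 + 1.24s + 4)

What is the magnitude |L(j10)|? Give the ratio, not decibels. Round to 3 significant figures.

0.413

At s = jω = j10:
quadratic: (j10)² + 1.24·j10 + 4 = -96 + j12.4 → |·| ≈ 96.798, ∠ ≈ 172.64°
|L| = 40 / 96.798 ≈ 0.41323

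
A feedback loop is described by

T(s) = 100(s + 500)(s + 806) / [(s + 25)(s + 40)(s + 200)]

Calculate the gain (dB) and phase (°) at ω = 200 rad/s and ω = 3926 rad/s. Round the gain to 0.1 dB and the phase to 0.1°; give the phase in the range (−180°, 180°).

ω = 200: 11.7 dB, -170.8°; ω = 3926: -31.6 dB, -105.0°

At s = jω = j200:
zero (s+500): 500 + j200 → |·| = √(500²+200²) = √290000 ≈ 538.52, ∠ = arctan(200/500) ≈ 21.80°
zero (s+806): 806 + j200 → |·| = √(806²+200²) = √689636 ≈ 830.44, ∠ = arctan(200/806) ≈ 13.94°
pole (s+25): 25 + j200 → |·| = √(25²+200²) = √40625 ≈ 201.56, ∠ = arctan(200/25) ≈ 82.87°
pole (s+40): 40 + j200 → |·| = √(40²+200²) = √41600 ≈ 203.96, ∠ = arctan(200/40) ≈ 78.69°
pole (s+200): 200 + j200 → |·| = √(200²+200²) = √80000 ≈ 282.84, ∠ = arctan(200/200) ≈ 45.00°
|T| = 100 · 4.4721e+05 / 1.1628e+07 ≈ 3.846
Gain = 20 log₁₀(3.846) ≈ 11.70 dB
∠T = 35.74° − 206.56° = -170.82°

At s = jω = j3926:
zero (s+500): 500 + j3926 → |·| = √(500²+3926²) = √15663476 ≈ 3957.7, ∠ = arctan(3926/500) ≈ 82.74°
zero (s+806): 806 + j3926 → |·| = √(806²+3926²) = √16063112 ≈ 4007.9, ∠ = arctan(3926/806) ≈ 78.40°
pole (s+25): 25 + j3926 → |·| = √(25²+3926²) = √15414101 ≈ 3926.1, ∠ = arctan(3926/25) ≈ 89.64°
pole (s+40): 40 + j3926 → |·| = √(40²+3926²) = √15415076 ≈ 3926.2, ∠ = arctan(3926/40) ≈ 89.42°
pole (s+200): 200 + j3926 → |·| = √(200²+3926²) = √15453476 ≈ 3931.1, ∠ = arctan(3926/200) ≈ 87.08°
|T| = 100 · 1.5862e+07 / 6.0597e+10 ≈ 0.026176
Gain = 20 log₁₀(0.026176) ≈ -31.64 dB
∠T = 161.14° − 266.14° = -105.00°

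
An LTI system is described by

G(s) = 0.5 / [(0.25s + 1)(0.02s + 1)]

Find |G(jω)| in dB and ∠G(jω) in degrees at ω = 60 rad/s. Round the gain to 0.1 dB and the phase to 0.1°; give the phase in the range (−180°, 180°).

-33.4 dB, -136.4°

At ω = 60 rad/s:
pole (1 + j60·0.25) = 1 + j15 → |·| ≈ 15.033, ∠ ≈ 86.19°
pole (1 + j60·0.02) = 1 + j1.2 → |·| ≈ 1.562, ∠ ≈ 50.19°
|G| = 0.5 · 1 / (15.033 · 1.562) ≈ 0.021293
Gain = 20 log₁₀(0.021293) ≈ -33.44 dB
∠G = (0°) − (86.19° + 50.19°) = -136.38°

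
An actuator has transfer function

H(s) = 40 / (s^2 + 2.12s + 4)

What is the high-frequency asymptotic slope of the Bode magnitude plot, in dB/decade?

-40 dB/decade

Each pole contributes −20 dB/decade at high frequency; each zero contributes +20 dB/decade.
Net: 0 zero(s) − 2 pole(s) → -40 dB/decade.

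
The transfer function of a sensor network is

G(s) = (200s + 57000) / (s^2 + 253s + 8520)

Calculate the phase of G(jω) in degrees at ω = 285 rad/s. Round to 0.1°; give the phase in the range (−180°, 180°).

Substitute s = j285:
Numerator: 200(j285) + 57000 = 57000 + j57000
Denominator: (j285)^2 + 253(j285) + 8520 = -72705 + j72105
|N| = √(57000² + 57000²) ≈ 80610, ∠N ≈ 45.00°
|D| = √(72705² + 72105²) ≈ 1.024e+05, ∠D ≈ 135.24°
∠G = 45.00° − 135.24° = -90.24°

-90.2°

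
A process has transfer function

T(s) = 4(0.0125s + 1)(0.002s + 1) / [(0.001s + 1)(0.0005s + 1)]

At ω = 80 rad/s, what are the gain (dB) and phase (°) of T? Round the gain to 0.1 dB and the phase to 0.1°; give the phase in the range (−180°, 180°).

15.1 dB, 47.2°

At ω = 80 rad/s:
zero (1 + j80·0.0125) = 1 + j1 → |·| ≈ 1.4142, ∠ ≈ 45.00°
zero (1 + j80·0.002) = 1 + j0.16 → |·| ≈ 1.0127, ∠ ≈ 9.09°
pole (1 + j80·0.001) = 1 + j0.08 → |·| ≈ 1.0032, ∠ ≈ 4.57°
pole (1 + j80·0.0005) = 1 + j0.04 → |·| ≈ 1.0008, ∠ ≈ 2.29°
|T| = 4 · 1.4142 · 1.0127 / (1.0032 · 1.0008) ≈ 5.7058
Gain = 20 log₁₀(5.7058) ≈ 15.13 dB
∠T = (45.00° + 9.09°) − (4.57° + 2.29°) = 47.23°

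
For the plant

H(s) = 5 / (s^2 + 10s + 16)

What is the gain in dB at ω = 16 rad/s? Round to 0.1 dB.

Substitute s = j16:
Numerator: 5 = 5 + j0
Denominator: (j16)^2 + 10(j16) + 16 = -240 + j160
|N| = √(5² + 0²) ≈ 5, ∠N ≈ 0.00°
|D| = √(240² + 160²) ≈ 288.44, ∠D ≈ 146.31°
|H| = 5 / 288.44 ≈ 0.017335
Gain = 20 log₁₀(0.017335) ≈ -35.22 dB

-35.2 dB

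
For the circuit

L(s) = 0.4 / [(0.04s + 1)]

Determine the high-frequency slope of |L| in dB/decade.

Each pole contributes −20 dB/decade at high frequency; each zero contributes +20 dB/decade.
Net: 0 zero(s) − 1 pole(s) → -20 dB/decade.

-20 dB/decade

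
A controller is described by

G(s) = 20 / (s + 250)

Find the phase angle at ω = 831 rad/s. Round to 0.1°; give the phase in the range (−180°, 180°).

-73.3°

Substitute s = j831:
Numerator: 20 = 20 + j0
Denominator: (j831) + 250 = 250 + j831
|N| = √(20² + 0²) ≈ 20, ∠N ≈ 0.00°
|D| = √(250² + 831²) ≈ 867.79, ∠D ≈ 73.26°
∠G = 0.00° − 73.26° = -73.26°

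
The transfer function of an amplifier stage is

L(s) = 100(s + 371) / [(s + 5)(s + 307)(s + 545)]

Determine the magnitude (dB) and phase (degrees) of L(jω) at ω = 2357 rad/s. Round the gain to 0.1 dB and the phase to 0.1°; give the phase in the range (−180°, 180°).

At s = jω = j2357:
zero (s+371): 371 + j2357 → |·| = √(371²+2357²) = √5693090 ≈ 2386, ∠ = arctan(2357/371) ≈ 81.05°
pole (s+5): 5 + j2357 → |·| = √(5²+2357²) = √5555474 ≈ 2357, ∠ = arctan(2357/5) ≈ 89.88°
pole (s+307): 307 + j2357 → |·| = √(307²+2357²) = √5649698 ≈ 2376.9, ∠ = arctan(2357/307) ≈ 82.58°
pole (s+545): 545 + j2357 → |·| = √(545²+2357²) = √5852474 ≈ 2419.2, ∠ = arctan(2357/545) ≈ 76.98°
|L| = 100 · 2386 / 1.3553e+10 ≈ 1.7605e-05
Gain = 20 log₁₀(1.7605e-05) ≈ -95.09 dB
∠L = 81.05° − 249.44° = -168.39°

-95.1 dB, -168.4°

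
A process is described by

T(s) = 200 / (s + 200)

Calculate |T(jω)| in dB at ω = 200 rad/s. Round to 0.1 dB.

-3.0 dB

Substitute s = j200:
Numerator: 200 = 200 + j0
Denominator: (j200) + 200 = 200 + j200
|N| = √(200² + 0²) ≈ 200, ∠N ≈ 0.00°
|D| = √(200² + 200²) ≈ 282.84, ∠D ≈ 45.00°
|T| = 200 / 282.84 ≈ 0.70711
Gain = 20 log₁₀(0.70711) ≈ -3.01 dB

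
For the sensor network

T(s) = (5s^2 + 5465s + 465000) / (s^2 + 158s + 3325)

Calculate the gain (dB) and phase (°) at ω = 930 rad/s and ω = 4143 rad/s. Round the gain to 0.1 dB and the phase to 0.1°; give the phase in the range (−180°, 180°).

ω = 930: 17.3 dB, -43.1°; ω = 4143: 14.2 dB, -12.7°

Substitute s = j930:
Numerator: 5(j930)^2 + 5465(j930) + 465000 = -3859500 + j5082450
Denominator: (j930)^2 + 158(j930) + 3325 = -861575 + j146940
|N| = √(3859500² + 5082450²) ≈ 6.3818e+06, ∠N ≈ 127.21°
|D| = √(861575² + 146940²) ≈ 8.7402e+05, ∠D ≈ 170.32°
|T| = 6.3818e+06 / 8.7402e+05 ≈ 7.3017
Gain = 20 log₁₀(7.3017) ≈ 17.27 dB
∠T = 127.21° − 170.32° = -43.11°

Substitute s = j4143:
Numerator: 5(j4143)^2 + 5465(j4143) + 465000 = -85357245 + j22641495
Denominator: (j4143)^2 + 158(j4143) + 3325 = -17161124 + j654594
|N| = √(85357245² + 22641495²) ≈ 8.8309e+07, ∠N ≈ 165.14°
|D| = √(17161124² + 654594²) ≈ 1.7174e+07, ∠D ≈ 177.82°
|T| = 8.8309e+07 / 1.7174e+07 ≈ 5.142
Gain = 20 log₁₀(5.142) ≈ 14.22 dB
∠T = 165.14° − 177.82° = -12.68°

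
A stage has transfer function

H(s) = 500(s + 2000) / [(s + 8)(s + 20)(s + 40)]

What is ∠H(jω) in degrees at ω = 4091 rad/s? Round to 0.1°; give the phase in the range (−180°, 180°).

154.9°

At s = jω = j4091:
zero (s+2000): 2000 + j4091 → |·| = √(2000²+4091²) = √20736281 ≈ 4553.7, ∠ = arctan(4091/2000) ≈ 63.95°
pole (s+8): 8 + j4091 → |·| = √(8²+4091²) = √16736345 ≈ 4091, ∠ = arctan(4091/8) ≈ 89.89°
pole (s+20): 20 + j4091 → |·| = √(20²+4091²) = √16736681 ≈ 4091, ∠ = arctan(4091/20) ≈ 89.72°
pole (s+40): 40 + j4091 → |·| = √(40²+4091²) = √16737881 ≈ 4091.2, ∠ = arctan(4091/40) ≈ 89.44°
∠H = 63.95° − 269.05° = -205.10° ≡ 154.90° (principal value)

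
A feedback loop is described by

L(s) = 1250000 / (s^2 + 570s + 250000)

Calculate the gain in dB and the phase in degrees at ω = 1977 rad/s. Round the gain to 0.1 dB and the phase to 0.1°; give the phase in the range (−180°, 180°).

At s = jω = j1977:
quadratic: (j1977)² + 570·j1977 + 250000 = -3658529 + j1126890 → |·| ≈ 3.8281e+06, ∠ ≈ 162.88°
|L| = 1250000 / 3.8281e+06 ≈ 0.32653
Gain = 20 log₁₀(0.32653) ≈ -9.72 dB
∠L = 0.00° − 162.88° = -162.88°

-9.7 dB, -162.9°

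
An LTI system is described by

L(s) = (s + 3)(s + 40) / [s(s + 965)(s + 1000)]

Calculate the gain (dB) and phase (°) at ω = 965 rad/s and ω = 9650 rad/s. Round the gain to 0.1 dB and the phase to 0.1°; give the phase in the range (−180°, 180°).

At s = jω = j965:
zero (s+3): 3 + j965 → |·| = √(3²+965²) = √931234 ≈ 965, ∠ = arctan(965/3) ≈ 89.82°
zero (s+40): 40 + j965 → |·| = √(40²+965²) = √932825 ≈ 965.83, ∠ = arctan(965/40) ≈ 87.63°
pole (s+965): 965 + j965 → |·| = √(965²+965²) = √1862450 ≈ 1364.7, ∠ = arctan(965/965) ≈ 45.00°
pole (s+1000): 1000 + j965 → |·| = √(1000²+965²) = √1931225 ≈ 1389.7, ∠ = arctan(965/1000) ≈ 43.98°
pole at origin: |s| = 965, ∠ = 90.00° (in denominator)
|L| = 1 · 9.3203e+05 / 1.8301e+09 ≈ 0.00050928
Gain = 20 log₁₀(0.00050928) ≈ -65.86 dB
∠L = 177.45° − 178.98° = -1.53°

At s = jω = j9650:
zero (s+3): 3 + j9650 → |·| = √(3²+9650²) = √93122509 ≈ 9650, ∠ = arctan(9650/3) ≈ 89.98°
zero (s+40): 40 + j9650 → |·| = √(40²+9650²) = √93124100 ≈ 9650.1, ∠ = arctan(9650/40) ≈ 89.76°
pole (s+965): 965 + j9650 → |·| = √(965²+9650²) = √94053725 ≈ 9698.1, ∠ = arctan(9650/965) ≈ 84.29°
pole (s+1000): 1000 + j9650 → |·| = √(1000²+9650²) = √94122500 ≈ 9701.7, ∠ = arctan(9650/1000) ≈ 84.08°
pole at origin: |s| = 9650, ∠ = 90.00° (in denominator)
|L| = 1 · 9.3123e+07 / 9.0795e+11 ≈ 0.00010256
Gain = 20 log₁₀(0.00010256) ≈ -79.78 dB
∠L = 179.74° − 258.37° = -78.63°

ω = 965: -65.9 dB, -1.5°; ω = 9650: -79.8 dB, -78.6°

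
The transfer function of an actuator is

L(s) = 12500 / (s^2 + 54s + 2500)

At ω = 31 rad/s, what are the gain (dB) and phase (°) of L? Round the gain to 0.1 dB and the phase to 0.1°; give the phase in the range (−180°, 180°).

At s = jω = j31:
quadratic: (j31)² + 54·j31 + 2500 = 1539 + j1674 → |·| ≈ 2273.9, ∠ ≈ 47.41°
|L| = 12500 / 2273.9 ≈ 5.4972
Gain = 20 log₁₀(5.4972) ≈ 14.80 dB
∠L = 0.00° − 47.41° = -47.41°

14.8 dB, -47.4°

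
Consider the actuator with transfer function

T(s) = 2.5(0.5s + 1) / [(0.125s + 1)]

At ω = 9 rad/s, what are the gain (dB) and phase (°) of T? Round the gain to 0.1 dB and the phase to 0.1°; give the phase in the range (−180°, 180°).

At ω = 9 rad/s:
zero (1 + j9·0.5) = 1 + j4.5 → |·| ≈ 4.6098, ∠ ≈ 77.47°
pole (1 + j9·0.125) = 1 + j1.125 → |·| ≈ 1.5052, ∠ ≈ 48.37°
|T| = 2.5 · 4.6098 / (1.5052) ≈ 7.6565
Gain = 20 log₁₀(7.6565) ≈ 17.68 dB
∠T = (77.47°) − (48.37°) = 29.10°

17.7 dB, 29.1°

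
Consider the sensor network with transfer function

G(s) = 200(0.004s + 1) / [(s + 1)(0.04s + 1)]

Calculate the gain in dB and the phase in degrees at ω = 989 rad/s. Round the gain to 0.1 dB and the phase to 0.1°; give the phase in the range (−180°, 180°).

At ω = 989 rad/s:
zero (1 + j989·0.004) = 1 + j3.956 → |·| ≈ 4.0804, ∠ ≈ 75.81°
pole (1 + j989·1) = 1 + j989 → |·| ≈ 989, ∠ ≈ 89.94°
pole (1 + j989·0.04) = 1 + j39.56 → |·| ≈ 39.573, ∠ ≈ 88.55°
|G| = 200 · 4.0804 / (989 · 39.573) ≈ 0.020852
Gain = 20 log₁₀(0.020852) ≈ -33.62 dB
∠G = (75.81°) − (89.94° + 88.55°) = -102.68°

-33.6 dB, -102.7°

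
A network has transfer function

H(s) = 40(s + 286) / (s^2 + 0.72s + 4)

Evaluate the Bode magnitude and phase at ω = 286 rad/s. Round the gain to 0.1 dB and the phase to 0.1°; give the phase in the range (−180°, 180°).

-14.1 dB, -134.9°

At s = jω = j286:
zero (s+286): 286 + j286 → |·| = √(286²+286²) = √163592 ≈ 404.47, ∠ = arctan(286/286) ≈ 45.00°
quadratic: (j286)² + 0.72·j286 + 4 = -81792 + j205.92 → |·| ≈ 81792, ∠ ≈ 179.86°
|H| = 40 · 404.47 / 81792 ≈ 0.1978
Gain = 20 log₁₀(0.1978) ≈ -14.08 dB
∠H = 45.00° − 179.86° = -134.86°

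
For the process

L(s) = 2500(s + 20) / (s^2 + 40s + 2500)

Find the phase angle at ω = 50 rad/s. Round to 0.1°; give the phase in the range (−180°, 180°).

At s = jω = j50:
zero (s+20): 20 + j50 → |·| = √(20²+50²) = √2900 ≈ 53.852, ∠ = arctan(50/20) ≈ 68.20°
quadratic: (j50)² + 40·j50 + 2500 = 0 + j2000 → |·| ≈ 2000, ∠ ≈ 90.00°
∠L = 68.20° − 90.00° = -21.80°

-21.8°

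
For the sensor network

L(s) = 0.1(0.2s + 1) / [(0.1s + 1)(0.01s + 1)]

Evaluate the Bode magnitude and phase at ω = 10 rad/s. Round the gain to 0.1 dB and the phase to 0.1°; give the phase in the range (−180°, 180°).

-16.1 dB, 12.7°

At ω = 10 rad/s:
zero (1 + j10·0.2) = 1 + j2 → |·| ≈ 2.2361, ∠ ≈ 63.43°
pole (1 + j10·0.1) = 1 + j1 → |·| ≈ 1.4142, ∠ ≈ 45.00°
pole (1 + j10·0.01) = 1 + j0.1 → |·| ≈ 1.005, ∠ ≈ 5.71°
|L| = 0.1 · 2.2361 / (1.4142 · 1.005) ≈ 0.15733
Gain = 20 log₁₀(0.15733) ≈ -16.06 dB
∠L = (63.43°) − (45.00° + 5.71°) = 12.72°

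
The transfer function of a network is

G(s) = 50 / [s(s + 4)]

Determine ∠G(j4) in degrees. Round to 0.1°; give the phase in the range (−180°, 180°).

At s = jω = j4:
pole (s+4): 4 + j4 → |·| = √(4²+4²) = √32 ≈ 5.6569, ∠ = arctan(4/4) ≈ 45.00°
pole at origin: |s| = 4, ∠ = 90.00° (in denominator)
∠G = 0.00° − 135.00° = -135.00°

-135.0°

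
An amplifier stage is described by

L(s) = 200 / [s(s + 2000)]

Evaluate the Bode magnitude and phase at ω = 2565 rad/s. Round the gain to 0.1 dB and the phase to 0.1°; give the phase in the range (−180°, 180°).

At s = jω = j2565:
pole (s+2000): 2000 + j2565 → |·| = √(2000²+2565²) = √10579225 ≈ 3252.6, ∠ = arctan(2565/2000) ≈ 52.06°
pole at origin: |s| = 2565, ∠ = 90.00° (in denominator)
|L| = 200 / 8.3429e+06 ≈ 2.3972e-05
Gain = 20 log₁₀(2.3972e-05) ≈ -92.41 dB
∠L = 0.00° − 142.06° = -142.06°

-92.4 dB, -142.1°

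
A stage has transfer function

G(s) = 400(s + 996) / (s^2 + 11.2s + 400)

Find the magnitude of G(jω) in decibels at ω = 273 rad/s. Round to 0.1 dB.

14.9 dB

At s = jω = j273:
zero (s+996): 996 + j273 → |·| = √(996²+273²) = √1066545 ≈ 1032.7, ∠ = arctan(273/996) ≈ 15.33°
quadratic: (j273)² + 11.2·j273 + 400 = -74129 + j3057.6 → |·| ≈ 74192, ∠ ≈ 177.64°
|G| = 400 · 1032.7 / 74192 ≈ 5.5677
Gain = 20 log₁₀(5.5677) ≈ 14.91 dB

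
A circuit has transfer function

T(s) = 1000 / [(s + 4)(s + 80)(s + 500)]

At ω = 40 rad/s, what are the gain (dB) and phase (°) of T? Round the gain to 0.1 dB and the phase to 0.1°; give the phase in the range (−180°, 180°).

-65.1 dB, -115.4°

At s = jω = j40:
pole (s+4): 4 + j40 → |·| = √(4²+40²) = √1616 ≈ 40.2, ∠ = arctan(40/4) ≈ 84.29°
pole (s+80): 80 + j40 → |·| = √(80²+40²) = √8000 ≈ 89.443, ∠ = arctan(40/80) ≈ 26.57°
pole (s+500): 500 + j40 → |·| = √(500²+40²) = √251600 ≈ 501.6, ∠ = arctan(40/500) ≈ 4.57°
|T| = 1000 / 1.8036e+06 ≈ 0.00055445
Gain = 20 log₁₀(0.00055445) ≈ -65.12 dB
∠T = 0.00° − 115.43° = -115.43°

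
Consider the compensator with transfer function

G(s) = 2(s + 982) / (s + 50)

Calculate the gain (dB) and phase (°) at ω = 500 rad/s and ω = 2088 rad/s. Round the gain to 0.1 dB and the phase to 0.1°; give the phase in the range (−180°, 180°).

ω = 500: 12.8 dB, -57.3°; ω = 2088: 6.9 dB, -23.8°

At s = jω = j500:
zero (s+982): 982 + j500 → |·| = √(982²+500²) = √1214324 ≈ 1102, ∠ = arctan(500/982) ≈ 26.98°
pole (s+50): 50 + j500 → |·| = √(50²+500²) = √252500 ≈ 502.49, ∠ = arctan(500/50) ≈ 84.29°
|G| = 2 · 1102 / 502.49 ≈ 4.3862
Gain = 20 log₁₀(4.3862) ≈ 12.84 dB
∠G = 26.98° − 84.29° = -57.31°

At s = jω = j2088:
zero (s+982): 982 + j2088 → |·| = √(982²+2088²) = √5324068 ≈ 2307.4, ∠ = arctan(2088/982) ≈ 64.81°
pole (s+50): 50 + j2088 → |·| = √(50²+2088²) = √4362244 ≈ 2088.6, ∠ = arctan(2088/50) ≈ 88.63°
|G| = 2 · 2307.4 / 2088.6 ≈ 2.2095
Gain = 20 log₁₀(2.2095) ≈ 6.89 dB
∠G = 64.81° − 88.63° = -23.82°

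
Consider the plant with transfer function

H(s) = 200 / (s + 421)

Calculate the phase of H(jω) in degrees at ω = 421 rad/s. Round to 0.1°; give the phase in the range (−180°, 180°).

At s = jω = j421:
pole (s+421): 421 + j421 → |·| = √(421²+421²) = √354482 ≈ 595.38, ∠ = arctan(421/421) ≈ 45.00°
∠H = 0.00° − 45.00° = -45.00°

-45.0°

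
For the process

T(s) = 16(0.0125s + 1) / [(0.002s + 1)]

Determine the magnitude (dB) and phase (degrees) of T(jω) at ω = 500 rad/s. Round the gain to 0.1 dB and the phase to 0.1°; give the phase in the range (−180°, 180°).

37.1 dB, 35.9°

At ω = 500 rad/s:
zero (1 + j500·0.0125) = 1 + j6.25 → |·| ≈ 6.3295, ∠ ≈ 80.91°
pole (1 + j500·0.002) = 1 + j1 → |·| ≈ 1.4142, ∠ ≈ 45.00°
|T| = 16 · 6.3295 / (1.4142) ≈ 71.611
Gain = 20 log₁₀(71.611) ≈ 37.10 dB
∠T = (80.91°) − (45.00°) = 35.91°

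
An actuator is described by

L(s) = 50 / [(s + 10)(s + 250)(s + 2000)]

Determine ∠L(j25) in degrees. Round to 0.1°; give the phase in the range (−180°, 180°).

At s = jω = j25:
pole (s+10): 10 + j25 → |·| = √(10²+25²) = √725 ≈ 26.926, ∠ = arctan(25/10) ≈ 68.20°
pole (s+250): 250 + j25 → |·| = √(250²+25²) = √63125 ≈ 251.25, ∠ = arctan(25/250) ≈ 5.71°
pole (s+2000): 2000 + j25 → |·| = √(2000²+25²) = √4000625 ≈ 2000.2, ∠ = arctan(25/2000) ≈ 0.72°
∠L = 0.00° − 74.63° = -74.63°

-74.6°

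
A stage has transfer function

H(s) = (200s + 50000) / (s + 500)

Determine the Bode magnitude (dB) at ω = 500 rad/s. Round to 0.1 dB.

Substitute s = j500:
Numerator: 200(j500) + 50000 = 50000 + j100000
Denominator: (j500) + 500 = 500 + j500
|N| = √(50000² + 100000²) ≈ 1.118e+05, ∠N ≈ 63.43°
|D| = √(500² + 500²) ≈ 707.11, ∠D ≈ 45.00°
|H| = 1.118e+05 / 707.11 ≈ 158.11
Gain = 20 log₁₀(158.11) ≈ 43.98 dB

44.0 dB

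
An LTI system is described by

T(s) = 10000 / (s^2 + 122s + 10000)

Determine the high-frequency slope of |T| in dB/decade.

Each pole contributes −20 dB/decade at high frequency; each zero contributes +20 dB/decade.
Net: 0 zero(s) − 2 pole(s) → -40 dB/decade.

-40 dB/decade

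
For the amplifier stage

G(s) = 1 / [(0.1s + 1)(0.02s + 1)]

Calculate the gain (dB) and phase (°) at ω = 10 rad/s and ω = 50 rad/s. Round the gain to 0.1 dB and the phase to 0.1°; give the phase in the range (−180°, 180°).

ω = 10: -3.2 dB, -56.3°; ω = 50: -17.2 dB, -123.7°

At ω = 10 rad/s:
pole (1 + j10·0.1) = 1 + j1 → |·| ≈ 1.4142, ∠ ≈ 45.00°
pole (1 + j10·0.02) = 1 + j0.2 → |·| ≈ 1.0198, ∠ ≈ 11.31°
|G| = 1 · 1 / (1.4142 · 1.0198) ≈ 0.69338
Gain = 20 log₁₀(0.69338) ≈ -3.18 dB
∠G = (0°) − (45.00° + 11.31°) = -56.31°

At ω = 50 rad/s:
pole (1 + j50·0.1) = 1 + j5 → |·| ≈ 5.099, ∠ ≈ 78.69°
pole (1 + j50·0.02) = 1 + j1 → |·| ≈ 1.4142, ∠ ≈ 45.00°
|G| = 1 · 1 / (5.099 · 1.4142) ≈ 0.13868
Gain = 20 log₁₀(0.13868) ≈ -17.16 dB
∠G = (0°) − (78.69° + 45.00°) = -123.69°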